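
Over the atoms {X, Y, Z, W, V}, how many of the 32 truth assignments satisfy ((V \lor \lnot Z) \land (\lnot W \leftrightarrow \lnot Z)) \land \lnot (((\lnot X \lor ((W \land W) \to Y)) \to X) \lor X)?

Initial set: {(((V \lor \lnot Z) \land (\lnot W \leftrightarrow \lnot Z)) \land \lnot (((\lnot X \lor ((W \land W) \to Y)) \to X) \lor X))}.
(((V \lor \lnot Z) \land (\lnot W \leftrightarrow \lnot Z)) \land \lnot (((\lnot X \lor ((W \land W) \to Y)) \to X) \lor X)): α-rule — add ((V \lor \lnot Z) \land (\lnot W \leftrightarrow \lnot Z)), \lnot (((\lnot X \lor ((W \land W) \to Y)) \to X) \lor X).
((V \lor \lnot Z) \land (\lnot W \leftrightarrow \lnot Z)): α-rule — add (V \lor \lnot Z), (\lnot W \leftrightarrow \lnot Z).
\lnot (((\lnot X \lor ((W \land W) \to Y)) \to X) \lor X): α-rule — add \lnot ((\lnot X \lor ((W \land W) \to Y)) \to X), \lnot X.
\lnot ((\lnot X \lor ((W \land W) \to Y)) \to X): α-rule — add (\lnot X \lor ((W \land W) \to Y)), \lnot X.
(V \lor \lnot Z): β-rule — branch into V  //  \lnot Z.
  branch 1 (add V):
    (\lnot W \leftrightarrow \lnot Z): β-rule — branch into \lnot W, \lnot Z  //  \lnot \lnot W, \lnot \lnot Z.
      branch 1.1 (add \lnot W, \lnot Z):
        (\lnot X \lor ((W \land W) \to Y)): β-rule — branch into \lnot X  //  ((W \land W) \to Y).
          branch 1.1.1 (add \lnot X):
            ○ open, literals {V=true, W=false, X=false, Z=false}.
          branch 1.1.2 (add ((W \land W) \to Y)):
            ((W \land W) \to Y): β-rule — branch into \lnot (W \land W)  //  Y.
              branch 1.1.2.1 (add \lnot (W \land W)):
                \lnot (W \land W): β-rule — branch into \lnot W  //  \lnot W.
                  branch 1.1.2.1.1 (add \lnot W):
                    ○ open, literals {V=true, W=false, X=false, Z=false}.
                  branch 1.1.2.1.2 (add \lnot W):
                    ○ open, literals {V=true, W=false, X=false, Z=false}.
              branch 1.1.2.2 (add Y):
                ○ open, literals {V=true, W=false, X=false, Y=true, Z=false}.
      branch 1.2 (add \lnot \lnot W, \lnot \lnot Z):
        (\lnot X \lor ((W \land W) \to Y)): β-rule — branch into \lnot X  //  ((W \land W) \to Y).
          branch 1.2.1 (add \lnot X):
            ○ open, literals {V=true, W=true, X=false, Z=true}.
          branch 1.2.2 (add ((W \land W) \to Y)):
            ((W \land W) \to Y): β-rule — branch into \lnot (W \land W)  //  Y.
              branch 1.2.2.1 (add \lnot (W \land W)):
                \lnot (W \land W): β-rule — branch into \lnot W  //  \lnot W.
                  branch 1.2.2.1.1 (add \lnot W):
                    × closes — contains both W and \lnot W.
                  branch 1.2.2.1.2 (add \lnot W):
                    × closes — contains both W and \lnot W.
              branch 1.2.2.2 (add Y):
                ○ open, literals {V=true, W=true, X=false, Y=true, Z=true}.
  branch 2 (add \lnot Z):
    (\lnot W \leftrightarrow \lnot Z): β-rule — branch into \lnot W, \lnot Z  //  \lnot \lnot W, \lnot \lnot Z.
      branch 2.1 (add \lnot W, \lnot Z):
        (\lnot X \lor ((W \land W) \to Y)): β-rule — branch into \lnot X  //  ((W \land W) \to Y).
          branch 2.1.1 (add \lnot X):
            ○ open, literals {W=false, X=false, Z=false}.
          branch 2.1.2 (add ((W \land W) \to Y)):
            ((W \land W) \to Y): β-rule — branch into \lnot (W \land W)  //  Y.
              branch 2.1.2.1 (add \lnot (W \land W)):
                \lnot (W \land W): β-rule — branch into \lnot W  //  \lnot W.
                  branch 2.1.2.1.1 (add \lnot W):
                    ○ open, literals {W=false, X=false, Z=false}.
                  branch 2.1.2.1.2 (add \lnot W):
                    ○ open, literals {W=false, X=false, Z=false}.
              branch 2.1.2.2 (add Y):
                ○ open, literals {W=false, X=false, Y=true, Z=false}.
      branch 2.2 (add \lnot \lnot W, \lnot \lnot Z):
        × closes — contains both Z and \lnot Z.
3 branches closed, 10 open.
Each open branch fixes some atoms; the unmentioned ones are free. Counting distinct full assignments: branch {V=true, W=false, X=false, Z=false} (Y) contributes 2 new; branch {V=true, W=false, X=false, Z=false} (Y) contributes 0 new; branch {V=true, W=false, X=false, Z=false} (Y) contributes 0 new; branch {V=true, W=false, X=false, Y=true, Z=false} (none free) contributes 0 new; branch {V=true, W=true, X=false, Z=true} (Y) contributes 2 new; branch {V=true, W=true, X=false, Y=true, Z=true} (none free) contributes 0 new; branch {W=false, X=false, Z=false} (Y, V) contributes 2 new; branch {W=false, X=false, Z=false} (Y, V) contributes 0 new; branch {W=false, X=false, Z=false} (Y, V) contributes 0 new; branch {W=false, X=false, Y=true, Z=false} (V) contributes 0 new. Total: 6.

6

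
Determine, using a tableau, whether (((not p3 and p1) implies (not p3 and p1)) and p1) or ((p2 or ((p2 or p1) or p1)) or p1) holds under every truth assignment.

Not valid

Assume the negation and expand:
Initial set: {F ((((not p3 and p1) implies (not p3 and p1)) and p1) or ((p2 or ((p2 or p1) or p1)) or p1))}.
F ((((not p3 and p1) implies (not p3 and p1)) and p1) or ((p2 or ((p2 or p1) or p1)) or p1)): α-rule — add F (((not p3 and p1) implies (not p3 and p1)) and p1), F ((p2 or ((p2 or p1) or p1)) or p1).
F ((p2 or ((p2 or p1) or p1)) or p1): α-rule — add F (p2 or ((p2 or p1) or p1)), F p1.
F (p2 or ((p2 or p1) or p1)): α-rule — add F p2, F ((p2 or p1) or p1).
F ((p2 or p1) or p1): α-rule — add F (p2 or p1), F p1.
F (p2 or p1): α-rule — add F p2, F p1.
F (((not p3 and p1) implies (not p3 and p1)) and p1): β-rule — branch into F ((not p3 and p1) implies (not p3 and p1))  //  F p1.
  branch 1 (add F ((not p3 and p1) implies (not p3 and p1))):
    F ((not p3 and p1) implies (not p3 and p1)): α-rule — add T (not p3 and p1), F (not p3 and p1).
    T (not p3 and p1): α-rule — add T not p3, T p1.
    × closes — contains both p1 and not p1.
  branch 2 (add F p1):
    ○ open, literals {p1=false, p2=false}.
1 branch closed, 1 open.
An open branch gives a countermodel: p1=false, p2=false (unmentioned atoms arbitrary); under it the original formula is false.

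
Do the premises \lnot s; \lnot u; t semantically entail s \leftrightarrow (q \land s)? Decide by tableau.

Initial set: {T \lnot s; T \lnot u; T t; F (s \leftrightarrow (q \land s))}.
F (s \leftrightarrow (q \land s)): β-rule — branch into T s, F (q \land s)  //  F s, T (q \land s).
  branch 1 (add T s, F (q \land s)):
    × closes — contains both s and \lnot s.
  branch 2 (add F s, T (q \land s)):
    T (q \land s): α-rule — add T q, T s.
    × closes — contains both s and \lnot s.
All 2 branches close.
Every branch closed, so the premises entail the conclusion.

Yes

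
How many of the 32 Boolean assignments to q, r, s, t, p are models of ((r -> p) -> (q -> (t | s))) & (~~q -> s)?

24

Initial set: {T (((r -> p) -> (q -> (t | s))) & (~~q -> s))}.
T (((r -> p) -> (q -> (t | s))) & (~~q -> s)): α-rule — add T ((r -> p) -> (q -> (t | s))), T (~~q -> s).
T ((r -> p) -> (q -> (t | s))): β-rule — branch into F (r -> p)  //  T (q -> (t | s)).
  branch 1 (add F (r -> p)):
    F (r -> p): α-rule — add T r, F p.
    T (~~q -> s): β-rule — branch into F ~~q  //  T s.
      branch 1.1 (add F ~~q):
        F ~~q: drop double negation, giving F q.
        ○ open, literals {p=false, q=false, r=true}.
      branch 1.2 (add T s):
        ○ open, literals {p=false, r=true, s=true}.
  branch 2 (add T (q -> (t | s))):
    T (~~q -> s): β-rule — branch into F ~~q  //  T s.
      branch 2.1 (add F ~~q):
        F ~~q: drop double negation, giving F q.
        T (q -> (t | s)): β-rule — branch into F q  //  T (t | s).
          branch 2.1.1 (add F q):
            ○ open, literals {q=false}.
          branch 2.1.2 (add T (t | s)):
            T (t | s): β-rule — branch into T t  //  T s.
              branch 2.1.2.1 (add T t):
                ○ open, literals {q=false, t=true}.
              branch 2.1.2.2 (add T s):
                ○ open, literals {q=false, s=true}.
      branch 2.2 (add T s):
        T (q -> (t | s)): β-rule — branch into F q  //  T (t | s).
          branch 2.2.1 (add F q):
            ○ open, literals {q=false, s=true}.
          branch 2.2.2 (add T (t | s)):
            T (t | s): β-rule — branch into T t  //  T s.
              branch 2.2.2.1 (add T t):
                ○ open, literals {s=true, t=true}.
              branch 2.2.2.2 (add T s):
                ○ open, literals {s=true}.
0 branches closed, 8 open.
Each open branch fixes some atoms; the unmentioned ones are free. Counting distinct full assignments: branch {p=false, q=false, r=true} (s, t) contributes 4 new; branch {p=false, r=true, s=true} (q, t) contributes 2 new; branch {q=false} (r, s, t, p) contributes 12 new; branch {q=false, t=true} (r, s, p) contributes 0 new; branch {q=false, s=true} (r, t, p) contributes 0 new; branch {q=false, s=true} (r, t, p) contributes 0 new; branch {s=true, t=true} (q, r, p) contributes 3 new; branch {s=true} (q, r, t, p) contributes 3 new. Total: 24.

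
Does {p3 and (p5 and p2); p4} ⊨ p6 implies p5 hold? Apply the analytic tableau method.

Initial set: {T (p3 and (p5 and p2)); T p4; F (p6 implies p5)}.
T (p3 and (p5 and p2)): α-rule — add T p3, T (p5 and p2).
F (p6 implies p5): α-rule — add T p6, F p5.
T (p5 and p2): α-rule — add T p5, T p2.
× closes — contains both p5 and not p5.
All 1 branch closes.
Every branch closed, so the premises entail the conclusion.

Yes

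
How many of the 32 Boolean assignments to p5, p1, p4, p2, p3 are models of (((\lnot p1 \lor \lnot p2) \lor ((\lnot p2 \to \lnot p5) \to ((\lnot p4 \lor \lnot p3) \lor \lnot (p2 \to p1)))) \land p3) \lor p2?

Initial set: {((((\lnot p1 \lor \lnot p2) \lor ((\lnot p2 \to \lnot p5) \to ((\lnot p4 \lor \lnot p3) \lor \lnot (p2 \to p1)))) \land p3) \lor p2)}.
((((\lnot p1 \lor \lnot p2) \lor ((\lnot p2 \to \lnot p5) \to ((\lnot p4 \lor \lnot p3) \lor \lnot (p2 \to p1)))) \land p3) \lor p2): β-rule — branch into (((\lnot p1 \lor \lnot p2) \lor ((\lnot p2 \to \lnot p5) \to ((\lnot p4 \lor \lnot p3) \lor \lnot (p2 \to p1)))) \land p3)  //  p2.
  branch 1 (add (((\lnot p1 \lor \lnot p2) \lor ((\lnot p2 \to \lnot p5) \to ((\lnot p4 \lor \lnot p3) \lor \lnot (p2 \to p1)))) \land p3)):
    (((\lnot p1 \lor \lnot p2) \lor ((\lnot p2 \to \lnot p5) \to ((\lnot p4 \lor \lnot p3) \lor \lnot (p2 \to p1)))) \land p3): α-rule — add ((\lnot p1 \lor \lnot p2) \lor ((\lnot p2 \to \lnot p5) \to ((\lnot p4 \lor \lnot p3) \lor \lnot (p2 \to p1)))), p3.
    ((\lnot p1 \lor \lnot p2) \lor ((\lnot p2 \to \lnot p5) \to ((\lnot p4 \lor \lnot p3) \lor \lnot (p2 \to p1)))): β-rule — branch into (\lnot p1 \lor \lnot p2)  //  ((\lnot p2 \to \lnot p5) \to ((\lnot p4 \lor \lnot p3) \lor \lnot (p2 \to p1))).
      branch 1.1 (add (\lnot p1 \lor \lnot p2)):
        (\lnot p1 \lor \lnot p2): β-rule — branch into \lnot p1  //  \lnot p2.
          branch 1.1.1 (add \lnot p1):
            ○ open, literals {p1=F, p3=T}.
          branch 1.1.2 (add \lnot p2):
            ○ open, literals {p2=F, p3=T}.
      branch 1.2 (add ((\lnot p2 \to \lnot p5) \to ((\lnot p4 \lor \lnot p3) \lor \lnot (p2 \to p1)))):
        ((\lnot p2 \to \lnot p5) \to ((\lnot p4 \lor \lnot p3) \lor \lnot (p2 \to p1))): β-rule — branch into \lnot (\lnot p2 \to \lnot p5)  //  ((\lnot p4 \lor \lnot p3) \lor \lnot (p2 \to p1)).
          branch 1.2.1 (add \lnot (\lnot p2 \to \lnot p5)):
            \lnot (\lnot p2 \to \lnot p5): α-rule — add \lnot p2, \lnot \lnot p5.
            ○ open, literals {p2=F, p3=T, p5=T}.
          branch 1.2.2 (add ((\lnot p4 \lor \lnot p3) \lor \lnot (p2 \to p1))):
            ((\lnot p4 \lor \lnot p3) \lor \lnot (p2 \to p1)): β-rule — branch into (\lnot p4 \lor \lnot p3)  //  \lnot (p2 \to p1).
              branch 1.2.2.1 (add (\lnot p4 \lor \lnot p3)):
                (\lnot p4 \lor \lnot p3): β-rule — branch into \lnot p4  //  \lnot p3.
                  branch 1.2.2.1.1 (add \lnot p4):
                    ○ open, literals {p3=T, p4=F}.
                  branch 1.2.2.1.2 (add \lnot p3):
                    × closes — contains both p3 and \lnot p3.
              branch 1.2.2.2 (add \lnot (p2 \to p1)):
                \lnot (p2 \to p1): α-rule — add p2, \lnot p1.
                ○ open, literals {p1=F, p2=T, p3=T}.
  branch 2 (add p2):
    ○ open, literals {p2=T}.
1 branch closed, 6 open.
Each open branch fixes some atoms; the unmentioned ones are free. Counting distinct full assignments: branch {p1=F, p3=T} (p5, p4, p2) contributes 8 new; branch {p2=F, p3=T} (p5, p1, p4) contributes 4 new; branch {p2=F, p3=T, p5=T} (p1, p4) contributes 0 new; branch {p3=T, p4=F} (p5, p1, p2) contributes 2 new; branch {p1=F, p2=T, p3=T} (p5, p4) contributes 0 new; branch {p2=T} (p5, p1, p4, p3) contributes 10 new. Total: 24.

24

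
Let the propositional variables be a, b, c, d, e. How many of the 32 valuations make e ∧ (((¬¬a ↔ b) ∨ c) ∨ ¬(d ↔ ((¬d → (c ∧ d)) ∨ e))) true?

14

Initial set: {(e ∧ (((¬¬a ↔ b) ∨ c) ∨ ¬(d ↔ ((¬d → (c ∧ d)) ∨ e))))}.
(e ∧ (((¬¬a ↔ b) ∨ c) ∨ ¬(d ↔ ((¬d → (c ∧ d)) ∨ e)))): α-rule — add e, (((¬¬a ↔ b) ∨ c) ∨ ¬(d ↔ ((¬d → (c ∧ d)) ∨ e))).
(((¬¬a ↔ b) ∨ c) ∨ ¬(d ↔ ((¬d → (c ∧ d)) ∨ e))): β-rule — branch into ((¬¬a ↔ b) ∨ c)  //  ¬(d ↔ ((¬d → (c ∧ d)) ∨ e)).
  branch 1 (add ((¬¬a ↔ b) ∨ c)):
    ((¬¬a ↔ b) ∨ c): β-rule — branch into (¬¬a ↔ b)  //  c.
      branch 1.1 (add (¬¬a ↔ b)):
        (¬¬a ↔ b): β-rule — branch into ¬¬a, b  //  ¬¬¬a, ¬b.
          branch 1.1.1 (add ¬¬a, b):
            ¬¬a: drop double negation, giving a.
            ○ open, literals {a=1, b=1, e=1}.
          branch 1.1.2 (add ¬¬¬a, ¬b):
            ¬¬¬a: drop double negation, giving ¬a.
            ○ open, literals {a=0, b=0, e=1}.
      branch 1.2 (add c):
        ○ open, literals {c=1, e=1}.
  branch 2 (add ¬(d ↔ ((¬d → (c ∧ d)) ∨ e))):
    ¬(d ↔ ((¬d → (c ∧ d)) ∨ e)): β-rule — branch into d, ¬((¬d → (c ∧ d)) ∨ e)  //  ¬d, ((¬d → (c ∧ d)) ∨ e).
      branch 2.1 (add d, ¬((¬d → (c ∧ d)) ∨ e)):
        ¬((¬d → (c ∧ d)) ∨ e): α-rule — add ¬(¬d → (c ∧ d)), ¬e.
        × closes — contains both e and ¬e.
      branch 2.2 (add ¬d, ((¬d → (c ∧ d)) ∨ e)):
        ((¬d → (c ∧ d)) ∨ e): β-rule — branch into (¬d → (c ∧ d))  //  e.
          branch 2.2.1 (add (¬d → (c ∧ d))):
            (¬d → (c ∧ d)): β-rule — branch into ¬¬d  //  (c ∧ d).
              branch 2.2.1.1 (add ¬¬d):
                × closes — contains both d and ¬d.
              branch 2.2.1.2 (add (c ∧ d)):
                (c ∧ d): α-rule — add c, d.
                × closes — contains both d and ¬d.
          branch 2.2.2 (add e):
            ○ open, literals {d=0, e=1}.
3 branches closed, 4 open.
Each open branch fixes some atoms; the unmentioned ones are free. Counting distinct full assignments: branch {a=1, b=1, e=1} (c, d) contributes 4 new; branch {a=0, b=0, e=1} (c, d) contributes 4 new; branch {c=1, e=1} (a, b, d) contributes 4 new; branch {d=0, e=1} (a, b, c) contributes 2 new. Total: 14.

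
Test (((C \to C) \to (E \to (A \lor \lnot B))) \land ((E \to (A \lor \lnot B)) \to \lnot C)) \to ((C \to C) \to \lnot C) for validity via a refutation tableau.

Valid

Assume the negation and expand:
Initial set: {F ((((C \to C) \to (E \to (A \lor \lnot B))) \land ((E \to (A \lor \lnot B)) \to \lnot C)) \to ((C \to C) \to \lnot C))}.
F ((((C \to C) \to (E \to (A \lor \lnot B))) \land ((E \to (A \lor \lnot B)) \to \lnot C)) \to ((C \to C) \to \lnot C)): α-rule — add T (((C \to C) \to (E \to (A \lor \lnot B))) \land ((E \to (A \lor \lnot B)) \to \lnot C)), F ((C \to C) \to \lnot C).
T (((C \to C) \to (E \to (A \lor \lnot B))) \land ((E \to (A \lor \lnot B)) \to \lnot C)): α-rule — add T ((C \to C) \to (E \to (A \lor \lnot B))), T ((E \to (A \lor \lnot B)) \to \lnot C).
F ((C \to C) \to \lnot C): α-rule — add T (C \to C), F \lnot C.
T ((C \to C) \to (E \to (A \lor \lnot B))): β-rule — branch into F (C \to C)  //  T (E \to (A \lor \lnot B)).
  branch 1 (add F (C \to C)):
    F (C \to C): α-rule — add T C, F C.
    × closes — contains both C and \lnot C.
  branch 2 (add T (E \to (A \lor \lnot B))):
    T ((E \to (A \lor \lnot B)) \to \lnot C): β-rule — branch into F (E \to (A \lor \lnot B))  //  T \lnot C.
      branch 2.1 (add F (E \to (A \lor \lnot B))):
        F (E \to (A \lor \lnot B)): α-rule — add T E, F (A \lor \lnot B).
        F (A \lor \lnot B): α-rule — add F A, F \lnot B.
        T (C \to C): β-rule — branch into F C  //  T C.
          branch 2.1.1 (add F C):
            × closes — contains both C and \lnot C.
          branch 2.1.2 (add T C):
            T (E \to (A \lor \lnot B)): β-rule — branch into F E  //  T (A \lor \lnot B).
              branch 2.1.2.1 (add F E):
                × closes — contains both E and \lnot E.
              branch 2.1.2.2 (add T (A \lor \lnot B)):
                T (A \lor \lnot B): β-rule — branch into T A  //  T \lnot B.
                  branch 2.1.2.2.1 (add T A):
                    × closes — contains both A and \lnot A.
                  branch 2.1.2.2.2 (add T \lnot B):
                    × closes — contains both B and \lnot B.
      branch 2.2 (add T \lnot C):
        × closes — contains both C and \lnot C.
All 6 branches close.
Every branch closed, so the negation is unsatisfiable and the formula is valid.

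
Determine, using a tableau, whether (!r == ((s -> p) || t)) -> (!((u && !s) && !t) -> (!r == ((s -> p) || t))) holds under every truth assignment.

Assume the negation and expand:
Initial set: {F ((!r == ((s -> p) || t)) -> (!((u && !s) && !t) -> (!r == ((s -> p) || t))))}.
F ((!r == ((s -> p) || t)) -> (!((u && !s) && !t) -> (!r == ((s -> p) || t)))): α-rule — add T (!r == ((s -> p) || t)), F (!((u && !s) && !t) -> (!r == ((s -> p) || t))).
F (!((u && !s) && !t) -> (!r == ((s -> p) || t))): α-rule — add T !((u && !s) && !t), F (!r == ((s -> p) || t)).
T (!r == ((s -> p) || t)): β-rule — branch into T !r, T ((s -> p) || t)  //  F !r, F ((s -> p) || t).
  branch 1 (add T !r, T ((s -> p) || t)):
    T !((u && !s) && !t): β-rule — branch into F (u && !s)  //  F !t.
      branch 1.1 (add F (u && !s)):
        F (!r == ((s -> p) || t)): β-rule — branch into T !r, F ((s -> p) || t)  //  F !r, T ((s -> p) || t).
          branch 1.1.1 (add T !r, F ((s -> p) || t)):
            F ((s -> p) || t): α-rule — add F (s -> p), F t.
            F (s -> p): α-rule — add T s, F p.
            T ((s -> p) || t): β-rule — branch into T (s -> p)  //  T t.
              branch 1.1.1.1 (add T (s -> p)):
                F (u && !s): β-rule — branch into F u  //  F !s.
                  branch 1.1.1.1.1 (add F u):
                    T (s -> p): β-rule — branch into F s  //  T p.
                      branch 1.1.1.1.1.1 (add F s):
                        × closes — contains both s and !s.
                      branch 1.1.1.1.1.2 (add T p):
                        × closes — contains both p and !p.
                  branch 1.1.1.1.2 (add F !s):
                    T (s -> p): β-rule — branch into F s  //  T p.
                      branch 1.1.1.1.2.1 (add F s):
                        × closes — contains both s and !s.
                      branch 1.1.1.1.2.2 (add T p):
                        × closes — contains both p and !p.
              branch 1.1.1.2 (add T t):
                × closes — contains both t and !t.
          branch 1.1.2 (add F !r, T ((s -> p) || t)):
            × closes — contains both r and !r.
      branch 1.2 (add F !t):
        F (!r == ((s -> p) || t)): β-rule — branch into T !r, F ((s -> p) || t)  //  F !r, T ((s -> p) || t).
          branch 1.2.1 (add T !r, F ((s -> p) || t)):
            F ((s -> p) || t): α-rule — add F (s -> p), F t.
            × closes — contains both t and !t.
          branch 1.2.2 (add F !r, T ((s -> p) || t)):
            × closes — contains both r and !r.
  branch 2 (add F !r, F ((s -> p) || t)):
    F ((s -> p) || t): α-rule — add F (s -> p), F t.
    F (s -> p): α-rule — add T s, F p.
    T !((u && !s) && !t): β-rule — branch into F (u && !s)  //  F !t.
      branch 2.1 (add F (u && !s)):
        F (!r == ((s -> p) || t)): β-rule — branch into T !r, F ((s -> p) || t)  //  F !r, T ((s -> p) || t).
          branch 2.1.1 (add T !r, F ((s -> p) || t)):
            × closes — contains both r and !r.
          branch 2.1.2 (add F !r, T ((s -> p) || t)):
            F (u && !s): β-rule — branch into F u  //  F !s.
              branch 2.1.2.1 (add F u):
                T ((s -> p) || t): β-rule — branch into T (s -> p)  //  T t.
                  branch 2.1.2.1.1 (add T (s -> p)):
                    T (s -> p): β-rule — branch into F s  //  T p.
                      branch 2.1.2.1.1.1 (add F s):
                        × closes — contains both s and !s.
                      branch 2.1.2.1.1.2 (add T p):
                        × closes — contains both p and !p.
                  branch 2.1.2.1.2 (add T t):
                    × closes — contains both t and !t.
              branch 2.1.2.2 (add F !s):
                T ((s -> p) || t): β-rule — branch into T (s -> p)  //  T t.
                  branch 2.1.2.2.1 (add T (s -> p)):
                    T (s -> p): β-rule — branch into F s  //  T p.
                      branch 2.1.2.2.1.1 (add F s):
                        × closes — contains both s and !s.
                      branch 2.1.2.2.1.2 (add T p):
                        × closes — contains both p and !p.
                  branch 2.1.2.2.2 (add T t):
                    × closes — contains both t and !t.
      branch 2.2 (add F !t):
        × closes — contains both t and !t.
All 16 branches close.
Every branch closed, so the negation is unsatisfiable and the formula is valid.

Valid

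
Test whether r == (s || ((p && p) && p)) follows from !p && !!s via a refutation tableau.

No

Initial set: {(!p && !!s); !(r == (s || ((p && p) && p)))}.
(!p && !!s): α-rule — add !p, !!s.
!!s: drop double negation, giving s.
!(r == (s || ((p && p) && p))): β-rule — branch into r, !(s || ((p && p) && p))  //  !r, (s || ((p && p) && p)).
  branch 1 (add r, !(s || ((p && p) && p))):
    !(s || ((p && p) && p)): α-rule — add !s, !((p && p) && p).
    × closes — contains both s and !s.
  branch 2 (add !r, (s || ((p && p) && p))):
    (s || ((p && p) && p)): β-rule — branch into s  //  ((p && p) && p).
      branch 2.1 (add s):
        ○ open, literals {p=0, r=0, s=1}.
      branch 2.2 (add ((p && p) && p)):
        ((p && p) && p): α-rule — add (p && p), p.
        × closes — contains both p and !p.
2 branches closed, 1 open.
An open branch gives a countermodel: p=0, r=0, s=1 (unmentioned atoms arbitrary); the premises hold there but the conclusion fails.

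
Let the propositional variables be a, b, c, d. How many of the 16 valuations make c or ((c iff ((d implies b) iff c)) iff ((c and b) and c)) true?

10

Initial set: {(c or ((c iff ((d implies b) iff c)) iff ((c and b) and c)))}.
(c or ((c iff ((d implies b) iff c)) iff ((c and b) and c))): β-rule — branch into c  //  ((c iff ((d implies b) iff c)) iff ((c and b) and c)).
  branch 1 (add c):
    ○ open, literals {c=T}.
  branch 2 (add ((c iff ((d implies b) iff c)) iff ((c and b) and c))):
    ((c iff ((d implies b) iff c)) iff ((c and b) and c)): β-rule — branch into (c iff ((d implies b) iff c)), ((c and b) and c)  //  not (c iff ((d implies b) iff c)), not ((c and b) and c).
      branch 2.1 (add (c iff ((d implies b) iff c)), ((c and b) and c)):
        ((c and b) and c): α-rule — add (c and b), c.
        (c and b): α-rule — add c, b.
        (c iff ((d implies b) iff c)): β-rule — branch into c, ((d implies b) iff c)  //  not c, not ((d implies b) iff c).
          branch 2.1.1 (add c, ((d implies b) iff c)):
            ((d implies b) iff c): β-rule — branch into (d implies b), c  //  not (d implies b), not c.
              branch 2.1.1.1 (add (d implies b), c):
                (d implies b): β-rule — branch into not d  //  b.
                  branch 2.1.1.1.1 (add not d):
                    ○ open, literals {b=T, c=T, d=F}.
                  branch 2.1.1.1.2 (add b):
                    ○ open, literals {b=T, c=T}.
              branch 2.1.1.2 (add not (d implies b), not c):
                × closes — contains both c and not c.
          branch 2.1.2 (add not c, not ((d implies b) iff c)):
            × closes — contains both c and not c.
      branch 2.2 (add not (c iff ((d implies b) iff c)), not ((c and b) and c)):
        not (c iff ((d implies b) iff c)): β-rule — branch into c, not ((d implies b) iff c)  //  not c, ((d implies b) iff c).
          branch 2.2.1 (add c, not ((d implies b) iff c)):
            not ((c and b) and c): β-rule — branch into not (c and b)  //  not c.
              branch 2.2.1.1 (add not (c and b)):
                not ((d implies b) iff c): β-rule — branch into (d implies b), not c  //  not (d implies b), c.
                  branch 2.2.1.1.1 (add (d implies b), not c):
                    × closes — contains both c and not c.
                  branch 2.2.1.1.2 (add not (d implies b), c):
                    not (d implies b): α-rule — add d, not b.
                    not (c and b): β-rule — branch into not c  //  not b.
                      branch 2.2.1.1.2.1 (add not c):
                        × closes — contains both c and not c.
                      branch 2.2.1.1.2.2 (add not b):
                        ○ open, literals {b=F, c=T, d=T}.
              branch 2.2.1.2 (add not c):
                × closes — contains both c and not c.
          branch 2.2.2 (add not c, ((d implies b) iff c)):
            not ((c and b) and c): β-rule — branch into not (c and b)  //  not c.
              branch 2.2.2.1 (add not (c and b)):
                ((d implies b) iff c): β-rule — branch into (d implies b), c  //  not (d implies b), not c.
                  branch 2.2.2.1.1 (add (d implies b), c):
                    × closes — contains both c and not c.
                  branch 2.2.2.1.2 (add not (d implies b), not c):
                    not (d implies b): α-rule — add d, not b.
                    not (c and b): β-rule — branch into not c  //  not b.
                      branch 2.2.2.1.2.1 (add not c):
                        ○ open, literals {b=F, c=F, d=T}.
                      branch 2.2.2.1.2.2 (add not b):
                        ○ open, literals {b=F, c=F, d=T}.
              branch 2.2.2.2 (add not c):
                ((d implies b) iff c): β-rule — branch into (d implies b), c  //  not (d implies b), not c.
                  branch 2.2.2.2.1 (add (d implies b), c):
                    × closes — contains both c and not c.
                  branch 2.2.2.2.2 (add not (d implies b), not c):
                    not (d implies b): α-rule — add d, not b.
                    ○ open, literals {b=F, c=F, d=T}.
7 branches closed, 7 open.
Each open branch fixes some atoms; the unmentioned ones are free. Counting distinct full assignments: branch {c=T} (a, b, d) contributes 8 new; branch {b=T, c=T, d=F} (a) contributes 0 new; branch {b=T, c=T} (a, d) contributes 0 new; branch {b=F, c=T, d=T} (a) contributes 0 new; branch {b=F, c=F, d=T} (a) contributes 2 new; branch {b=F, c=F, d=T} (a) contributes 0 new; branch {b=F, c=F, d=T} (a) contributes 0 new. Total: 10.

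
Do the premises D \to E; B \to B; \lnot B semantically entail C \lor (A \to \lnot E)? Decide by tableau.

No

Initial set: {T (D \to E); T (B \to B); T \lnot B; F (C \lor (A \to \lnot E))}.
F (C \lor (A \to \lnot E)): α-rule — add F C, F (A \to \lnot E).
F (A \to \lnot E): α-rule — add T A, F \lnot E.
T (D \to E): β-rule — branch into F D  //  T E.
  branch 1 (add F D):
    T (B \to B): β-rule — branch into F B  //  T B.
      branch 1.1 (add F B):
        ○ open, literals {A=true, B=false, C=false, D=false, E=true}.
      branch 1.2 (add T B):
        × closes — contains both B and \lnot B.
  branch 2 (add T E):
    T (B \to B): β-rule — branch into F B  //  T B.
      branch 2.1 (add F B):
        ○ open, literals {A=true, B=false, C=false, E=true}.
      branch 2.2 (add T B):
        × closes — contains both B and \lnot B.
2 branches closed, 2 open.
An open branch gives a countermodel: A=true, B=false, C=false, D=false, E=true (unmentioned atoms arbitrary); the premises hold there but the conclusion fails.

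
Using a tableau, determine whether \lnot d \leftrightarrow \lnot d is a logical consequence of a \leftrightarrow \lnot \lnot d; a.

Initial set: {(a \leftrightarrow \lnot \lnot d); a; \lnot (\lnot d \leftrightarrow \lnot d)}.
(a \leftrightarrow \lnot \lnot d): β-rule — branch into a, \lnot \lnot d  //  \lnot a, \lnot \lnot \lnot d.
  branch 1 (add a, \lnot \lnot d):
    \lnot \lnot d: drop double negation, giving d.
    \lnot (\lnot d \leftrightarrow \lnot d): β-rule — branch into \lnot d, \lnot \lnot d  //  \lnot \lnot d, \lnot d.
      branch 1.1 (add \lnot d, \lnot \lnot d):
        × closes — contains both d and \lnot d.
      branch 1.2 (add \lnot \lnot d, \lnot d):
        × closes — contains both d and \lnot d.
  branch 2 (add \lnot a, \lnot \lnot \lnot d):
    × closes — contains both a and \lnot a.
All 3 branches close.
Every branch closed, so the premises entail the conclusion.

Yes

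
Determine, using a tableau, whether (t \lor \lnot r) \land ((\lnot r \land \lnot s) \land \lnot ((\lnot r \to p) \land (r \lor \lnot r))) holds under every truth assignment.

Not valid

Assume the negation and expand:
Initial set: {F ((t \lor \lnot r) \land ((\lnot r \land \lnot s) \land \lnot ((\lnot r \to p) \land (r \lor \lnot r))))}.
F ((t \lor \lnot r) \land ((\lnot r \land \lnot s) \land \lnot ((\lnot r \to p) \land (r \lor \lnot r)))): β-rule — branch into F (t \lor \lnot r)  //  F ((\lnot r \land \lnot s) \land \lnot ((\lnot r \to p) \land (r \lor \lnot r))).
  branch 1 (add F (t \lor \lnot r)):
    F (t \lor \lnot r): α-rule — add F t, F \lnot r.
    ○ open, literals {r=true, t=false}.
  branch 2 (add F ((\lnot r \land \lnot s) \land \lnot ((\lnot r \to p) \land (r \lor \lnot r)))):
    F ((\lnot r \land \lnot s) \land \lnot ((\lnot r \to p) \land (r \lor \lnot r))): β-rule — branch into F (\lnot r \land \lnot s)  //  F \lnot ((\lnot r \to p) \land (r \lor \lnot r)).
      branch 2.1 (add F (\lnot r \land \lnot s)):
        F (\lnot r \land \lnot s): β-rule — branch into F \lnot r  //  F \lnot s.
          branch 2.1.1 (add F \lnot r):
            ○ open, literals {r=true}.
          branch 2.1.2 (add F \lnot s):
            ○ open, literals {s=true}.
      branch 2.2 (add F \lnot ((\lnot r \to p) \land (r \lor \lnot r))):
        F \lnot ((\lnot r \to p) \land (r \lor \lnot r)): α-rule — add T (\lnot r \to p), T (r \lor \lnot r).
        T (\lnot r \to p): β-rule — branch into F \lnot r  //  T p.
          branch 2.2.1 (add F \lnot r):
            T (r \lor \lnot r): β-rule — branch into T r  //  T \lnot r.
              branch 2.2.1.1 (add T r):
                ○ open, literals {r=true}.
              branch 2.2.1.2 (add T \lnot r):
                × closes — contains both r and \lnot r.
          branch 2.2.2 (add T p):
            T (r \lor \lnot r): β-rule — branch into T r  //  T \lnot r.
              branch 2.2.2.1 (add T r):
                ○ open, literals {p=true, r=true}.
              branch 2.2.2.2 (add T \lnot r):
                ○ open, literals {p=true, r=false}.
1 branch closed, 6 open.
An open branch gives a countermodel: r=true, t=false (unmentioned atoms arbitrary); under it the original formula is false.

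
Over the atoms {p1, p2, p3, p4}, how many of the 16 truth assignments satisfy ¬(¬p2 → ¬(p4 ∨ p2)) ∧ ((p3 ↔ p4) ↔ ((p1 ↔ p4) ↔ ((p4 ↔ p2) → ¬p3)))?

Initial set: {(¬(¬p2 → ¬(p4 ∨ p2)) ∧ ((p3 ↔ p4) ↔ ((p1 ↔ p4) ↔ ((p4 ↔ p2) → ¬p3))))}.
(¬(¬p2 → ¬(p4 ∨ p2)) ∧ ((p3 ↔ p4) ↔ ((p1 ↔ p4) ↔ ((p4 ↔ p2) → ¬p3)))): α-rule — add ¬(¬p2 → ¬(p4 ∨ p2)), ((p3 ↔ p4) ↔ ((p1 ↔ p4) ↔ ((p4 ↔ p2) → ¬p3))).
¬(¬p2 → ¬(p4 ∨ p2)): α-rule — add ¬p2, ¬¬(p4 ∨ p2).
((p3 ↔ p4) ↔ ((p1 ↔ p4) ↔ ((p4 ↔ p2) → ¬p3))): β-rule — branch into (p3 ↔ p4), ((p1 ↔ p4) ↔ ((p4 ↔ p2) → ¬p3))  //  ¬(p3 ↔ p4), ¬((p1 ↔ p4) ↔ ((p4 ↔ p2) → ¬p3)).
  branch 1 (add (p3 ↔ p4), ((p1 ↔ p4) ↔ ((p4 ↔ p2) → ¬p3))):
    ¬¬(p4 ∨ p2): β-rule — branch into p4  //  p2.
      branch 1.1 (add p4):
        (p3 ↔ p4): β-rule — branch into p3, p4  //  ¬p3, ¬p4.
          branch 1.1.1 (add p3, p4):
            ((p1 ↔ p4) ↔ ((p4 ↔ p2) → ¬p3)): β-rule — branch into (p1 ↔ p4), ((p4 ↔ p2) → ¬p3)  //  ¬(p1 ↔ p4), ¬((p4 ↔ p2) → ¬p3).
              branch 1.1.1.1 (add (p1 ↔ p4), ((p4 ↔ p2) → ¬p3)):
                (p1 ↔ p4): β-rule — branch into p1, p4  //  ¬p1, ¬p4.
                  branch 1.1.1.1.1 (add p1, p4):
                    ((p4 ↔ p2) → ¬p3): β-rule — branch into ¬(p4 ↔ p2)  //  ¬p3.
                      branch 1.1.1.1.1.1 (add ¬(p4 ↔ p2)):
                        ¬(p4 ↔ p2): β-rule — branch into p4, ¬p2  //  ¬p4, p2.
                          branch 1.1.1.1.1.1.1 (add p4, ¬p2):
                            ○ open, literals {p1=1, p2=0, p3=1, p4=1}.
                          branch 1.1.1.1.1.1.2 (add ¬p4, p2):
                            × closes — contains both p4 and ¬p4.
                      branch 1.1.1.1.1.2 (add ¬p3):
                        × closes — contains both p3 and ¬p3.
                  branch 1.1.1.1.2 (add ¬p1, ¬p4):
                    × closes — contains both p4 and ¬p4.
              branch 1.1.1.2 (add ¬(p1 ↔ p4), ¬((p4 ↔ p2) → ¬p3)):
                ¬((p4 ↔ p2) → ¬p3): α-rule — add (p4 ↔ p2), ¬¬p3.
                ¬(p1 ↔ p4): β-rule — branch into p1, ¬p4  //  ¬p1, p4.
                  branch 1.1.1.2.1 (add p1, ¬p4):
                    × closes — contains both p4 and ¬p4.
                  branch 1.1.1.2.2 (add ¬p1, p4):
                    (p4 ↔ p2): β-rule — branch into p4, p2  //  ¬p4, ¬p2.
                      branch 1.1.1.2.2.1 (add p4, p2):
                        × closes — contains both p2 and ¬p2.
                      branch 1.1.1.2.2.2 (add ¬p4, ¬p2):
                        × closes — contains both p4 and ¬p4.
          branch 1.1.2 (add ¬p3, ¬p4):
            × closes — contains both p4 and ¬p4.
      branch 1.2 (add p2):
        × closes — contains both p2 and ¬p2.
  branch 2 (add ¬(p3 ↔ p4), ¬((p1 ↔ p4) ↔ ((p4 ↔ p2) → ¬p3))):
    ¬¬(p4 ∨ p2): β-rule — branch into p4  //  p2.
      branch 2.1 (add p4):
        ¬(p3 ↔ p4): β-rule — branch into p3, ¬p4  //  ¬p3, p4.
          branch 2.1.1 (add p3, ¬p4):
            × closes — contains both p4 and ¬p4.
          branch 2.1.2 (add ¬p3, p4):
            ¬((p1 ↔ p4) ↔ ((p4 ↔ p2) → ¬p3)): β-rule — branch into (p1 ↔ p4), ¬((p4 ↔ p2) → ¬p3)  //  ¬(p1 ↔ p4), ((p4 ↔ p2) → ¬p3).
              branch 2.1.2.1 (add (p1 ↔ p4), ¬((p4 ↔ p2) → ¬p3)):
                ¬((p4 ↔ p2) → ¬p3): α-rule — add (p4 ↔ p2), ¬¬p3.
                × closes — contains both p3 and ¬p3.
              branch 2.1.2.2 (add ¬(p1 ↔ p4), ((p4 ↔ p2) → ¬p3)):
                ¬(p1 ↔ p4): β-rule — branch into p1, ¬p4  //  ¬p1, p4.
                  branch 2.1.2.2.1 (add p1, ¬p4):
                    × closes — contains both p4 and ¬p4.
                  branch 2.1.2.2.2 (add ¬p1, p4):
                    ((p4 ↔ p2) → ¬p3): β-rule — branch into ¬(p4 ↔ p2)  //  ¬p3.
                      branch 2.1.2.2.2.1 (add ¬(p4 ↔ p2)):
                        ¬(p4 ↔ p2): β-rule — branch into p4, ¬p2  //  ¬p4, p2.
                          branch 2.1.2.2.2.1.1 (add p4, ¬p2):
                            ○ open, literals {p1=0, p2=0, p3=0, p4=1}.
                          branch 2.1.2.2.2.1.2 (add ¬p4, p2):
                            × closes — contains both p4 and ¬p4.
                      branch 2.1.2.2.2.2 (add ¬p3):
                        ○ open, literals {p1=0, p2=0, p3=0, p4=1}.
      branch 2.2 (add p2):
        × closes — contains both p2 and ¬p2.
13 branches closed, 3 open.
Each open branch fixes some atoms; the unmentioned ones are free. Counting distinct full assignments: branch {p1=1, p2=0, p3=1, p4=1} (none free) contributes 1 new; branch {p1=0, p2=0, p3=0, p4=1} (none free) contributes 1 new; branch {p1=0, p2=0, p3=0, p4=1} (none free) contributes 0 new. Total: 2.

2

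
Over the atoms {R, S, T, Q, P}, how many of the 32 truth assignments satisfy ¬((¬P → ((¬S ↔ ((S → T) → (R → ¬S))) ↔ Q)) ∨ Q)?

Initial set: {T ¬((¬P → ((¬S ↔ ((S → T) → (R → ¬S))) ↔ Q)) ∨ Q)}.
T ¬((¬P → ((¬S ↔ ((S → T) → (R → ¬S))) ↔ Q)) ∨ Q): α-rule — add F (¬P → ((¬S ↔ ((S → T) → (R → ¬S))) ↔ Q)), F Q.
F (¬P → ((¬S ↔ ((S → T) → (R → ¬S))) ↔ Q)): α-rule — add T ¬P, F ((¬S ↔ ((S → T) → (R → ¬S))) ↔ Q).
F ((¬S ↔ ((S → T) → (R → ¬S))) ↔ Q): β-rule — branch into T (¬S ↔ ((S → T) → (R → ¬S))), F Q  //  F (¬S ↔ ((S → T) → (R → ¬S))), T Q.
  branch 1 (add T (¬S ↔ ((S → T) → (R → ¬S))), F Q):
    T (¬S ↔ ((S → T) → (R → ¬S))): β-rule — branch into T ¬S, T ((S → T) → (R → ¬S))  //  F ¬S, F ((S → T) → (R → ¬S)).
      branch 1.1 (add T ¬S, T ((S → T) → (R → ¬S))):
        T ((S → T) → (R → ¬S)): β-rule — branch into F (S → T)  //  T (R → ¬S).
          branch 1.1.1 (add F (S → T)):
            F (S → T): α-rule — add T S, F T.
            × closes — contains both S and ¬S.
          branch 1.1.2 (add T (R → ¬S)):
            T (R → ¬S): β-rule — branch into F R  //  T ¬S.
              branch 1.1.2.1 (add F R):
                ○ open, literals {P=0, Q=0, R=0, S=0}.
              branch 1.1.2.2 (add T ¬S):
                ○ open, literals {P=0, Q=0, S=0}.
      branch 1.2 (add F ¬S, F ((S → T) → (R → ¬S))):
        F ((S → T) → (R → ¬S)): α-rule — add T (S → T), F (R → ¬S).
        F (R → ¬S): α-rule — add T R, F ¬S.
        T (S → T): β-rule — branch into F S  //  T T.
          branch 1.2.1 (add F S):
            × closes — contains both S and ¬S.
          branch 1.2.2 (add T T):
            ○ open, literals {P=0, Q=0, R=1, S=1, T=1}.
  branch 2 (add F (¬S ↔ ((S → T) → (R → ¬S))), T Q):
    × closes — contains both Q and ¬Q.
3 branches closed, 3 open.
Each open branch fixes some atoms; the unmentioned ones are free. Counting distinct full assignments: branch {P=0, Q=0, R=0, S=0} (T) contributes 2 new; branch {P=0, Q=0, S=0} (R, T) contributes 2 new; branch {P=0, Q=0, R=1, S=1, T=1} (none free) contributes 1 new. Total: 5.

5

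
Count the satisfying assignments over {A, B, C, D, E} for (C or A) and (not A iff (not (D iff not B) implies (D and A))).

8

Initial set: {T ((C or A) and (not A iff (not (D iff not B) implies (D and A))))}.
T ((C or A) and (not A iff (not (D iff not B) implies (D and A)))): α-rule — add T (C or A), T (not A iff (not (D iff not B) implies (D and A))).
T (C or A): β-rule — branch into T C  //  T A.
  branch 1 (add T C):
    T (not A iff (not (D iff not B) implies (D and A))): β-rule — branch into T not A, T (not (D iff not B) implies (D and A))  //  F not A, F (not (D iff not B) implies (D and A)).
      branch 1.1 (add T not A, T (not (D iff not B) implies (D and A))):
        T (not (D iff not B) implies (D and A)): β-rule — branch into F not (D iff not B)  //  T (D and A).
          branch 1.1.1 (add F not (D iff not B)):
            F not (D iff not B): β-rule — branch into T D, T not B  //  F D, F not B.
              branch 1.1.1.1 (add T D, T not B):
                ○ open, literals {A=false, B=false, C=true, D=true}.
              branch 1.1.1.2 (add F D, F not B):
                ○ open, literals {A=false, B=true, C=true, D=false}.
          branch 1.1.2 (add T (D and A)):
            T (D and A): α-rule — add T D, T A.
            × closes — contains both A and not A.
      branch 1.2 (add F not A, F (not (D iff not B) implies (D and A))):
        F (not (D iff not B) implies (D and A)): α-rule — add T not (D iff not B), F (D and A).
        T not (D iff not B): β-rule — branch into T D, F not B  //  F D, T not B.
          branch 1.2.1 (add T D, F not B):
            F (D and A): β-rule — branch into F D  //  F A.
              branch 1.2.1.1 (add F D):
                × closes — contains both D and not D.
              branch 1.2.1.2 (add F A):
                × closes — contains both A and not A.
          branch 1.2.2 (add F D, T not B):
            F (D and A): β-rule — branch into F D  //  F A.
              branch 1.2.2.1 (add F D):
                ○ open, literals {A=true, B=false, C=true, D=false}.
              branch 1.2.2.2 (add F A):
                × closes — contains both A and not A.
  branch 2 (add T A):
    T (not A iff (not (D iff not B) implies (D and A))): β-rule — branch into T not A, T (not (D iff not B) implies (D and A))  //  F not A, F (not (D iff not B) implies (D and A)).
      branch 2.1 (add T not A, T (not (D iff not B) implies (D and A))):
        × closes — contains both A and not A.
      branch 2.2 (add F not A, F (not (D iff not B) implies (D and A))):
        F (not (D iff not B) implies (D and A)): α-rule — add T not (D iff not B), F (D and A).
        T not (D iff not B): β-rule — branch into T D, F not B  //  F D, T not B.
          branch 2.2.1 (add T D, F not B):
            F (D and A): β-rule — branch into F D  //  F A.
              branch 2.2.1.1 (add F D):
                × closes — contains both D and not D.
              branch 2.2.1.2 (add F A):
                × closes — contains both A and not A.
          branch 2.2.2 (add F D, T not B):
            F (D and A): β-rule — branch into F D  //  F A.
              branch 2.2.2.1 (add F D):
                ○ open, literals {A=true, B=false, D=false}.
              branch 2.2.2.2 (add F A):
                × closes — contains both A and not A.
8 branches closed, 4 open.
Each open branch fixes some atoms; the unmentioned ones are free. Counting distinct full assignments: branch {A=false, B=false, C=true, D=true} (E) contributes 2 new; branch {A=false, B=true, C=true, D=false} (E) contributes 2 new; branch {A=true, B=false, C=true, D=false} (E) contributes 2 new; branch {A=true, B=false, D=false} (C, E) contributes 2 new. Total: 8.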